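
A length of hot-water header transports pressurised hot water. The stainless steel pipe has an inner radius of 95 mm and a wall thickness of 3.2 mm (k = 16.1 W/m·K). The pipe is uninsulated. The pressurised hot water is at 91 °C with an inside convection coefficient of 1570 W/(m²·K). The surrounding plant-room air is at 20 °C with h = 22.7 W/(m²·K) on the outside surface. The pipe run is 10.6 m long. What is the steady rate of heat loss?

Per-layer cylindrical resistances, series-summed:
R_inner film = 1/(h_i·2πr₁L) = 1/(1570×2π×0.095×10.6) = 1.007×10^-4 K/W
R_stainless steel pipe wall = ln(98.2/95)/(2π×16.1×10.6) = 3.09×10^-5 K/W
R_outer film = 1/(h_o·2πr_oL) = 1/(22.7×2π×0.0982×10.6) = 0.006736 K/W
R_total = 0.006867 K/W
Q = ΔT/R_total = 71/0.006867

Q ≈ 10300 W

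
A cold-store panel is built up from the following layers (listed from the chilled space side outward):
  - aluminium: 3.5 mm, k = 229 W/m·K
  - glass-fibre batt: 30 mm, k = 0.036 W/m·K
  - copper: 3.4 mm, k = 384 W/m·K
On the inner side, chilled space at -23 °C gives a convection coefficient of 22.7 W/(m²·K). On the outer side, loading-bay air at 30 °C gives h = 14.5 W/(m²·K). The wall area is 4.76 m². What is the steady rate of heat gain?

Q ≈ 267 W

Model the wall as resistances in series:
R_inner film = 1/(h_i·A) = 1/(22.7×4.76) = 0.009255 K/W
R_aluminium = L/(kA) = 0.0035/(229×4.76) = 3.211×10^-6 K/W
R_glass-fibre batt = L/(kA) = 0.03/(0.036×4.76) = 0.1751 K/W
R_copper = L/(kA) = 0.0034/(384×4.76) = 1.86×10^-6 K/W
R_outer film = 1/(h_o·A) = 1/(14.5×4.76) = 0.01449 K/W
R_total = 0.1988 K/W
Q = ΔT / R_total = 53 / 0.1988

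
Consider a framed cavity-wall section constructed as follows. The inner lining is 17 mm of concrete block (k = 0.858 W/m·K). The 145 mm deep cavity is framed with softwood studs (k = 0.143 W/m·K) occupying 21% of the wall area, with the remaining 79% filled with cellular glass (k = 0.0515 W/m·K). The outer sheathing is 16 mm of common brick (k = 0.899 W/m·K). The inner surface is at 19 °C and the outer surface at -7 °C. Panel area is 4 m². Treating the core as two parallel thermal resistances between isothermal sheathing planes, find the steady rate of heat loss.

Q ≈ 49.8 W

Sheathing layers in series; stud and cavity paths in parallel between them.
R_inner = 0.017/(0.858×4) = 0.004953 K/W
R_stud  = 0.145/(0.143×0.21×4) = 1.207 K/W
R_cav   = 0.145/(0.0515×0.79×4) = 0.891 K/W
1/R_core = 1/R_stud + 1/R_cav → R_core = 0.5126 K/W
R_outer = 0.016/(0.899×4) = 0.004449 K/W
R_total = 0.522 K/W
Q = ΔT/R_total = 26/0.522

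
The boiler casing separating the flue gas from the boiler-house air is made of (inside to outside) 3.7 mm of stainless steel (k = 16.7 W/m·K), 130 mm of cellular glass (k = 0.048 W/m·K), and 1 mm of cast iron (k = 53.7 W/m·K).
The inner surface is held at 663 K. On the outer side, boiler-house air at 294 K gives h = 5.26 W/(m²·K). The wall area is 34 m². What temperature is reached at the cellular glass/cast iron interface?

Series thermal resistances:
R_stainless steel = L/(kA) = 0.0037/(16.7×34) = 6.516×10^-6 K/W
R_cellular glass = L/(kA) = 0.13/(0.048×34) = 0.07966 K/W
R_cast iron = L/(kA) = 0.001/(53.7×34) = 5.477×10^-7 K/W
R_outer film = 1/(h_o·A) = 1/(5.26×34) = 0.005592 K/W
R_total = 0.08526 K/W;  Q = ΔT/R_total = 369/0.08526 = 4328 W
T_interface = T_inner − Q·ΣR(inner→interface) = 663 − 4330×0.07966

T ≈ 318 K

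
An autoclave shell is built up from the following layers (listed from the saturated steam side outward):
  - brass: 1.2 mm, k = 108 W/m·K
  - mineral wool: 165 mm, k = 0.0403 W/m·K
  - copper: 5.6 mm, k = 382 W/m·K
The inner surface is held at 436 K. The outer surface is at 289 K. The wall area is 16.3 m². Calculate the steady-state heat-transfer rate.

Model the wall as resistances in series:
R_brass = L/(kA) = 0.0012/(108×16.3) = 6.817×10^-7 K/W
R_mineral wool = L/(kA) = 0.165/(0.0403×16.3) = 0.2512 K/W
R_copper = L/(kA) = 0.0056/(382×16.3) = 8.994×10^-7 K/W
R_total = 0.2512 K/W
Q = ΔT / R_total = 147 / 0.2512

Q ≈ 585 W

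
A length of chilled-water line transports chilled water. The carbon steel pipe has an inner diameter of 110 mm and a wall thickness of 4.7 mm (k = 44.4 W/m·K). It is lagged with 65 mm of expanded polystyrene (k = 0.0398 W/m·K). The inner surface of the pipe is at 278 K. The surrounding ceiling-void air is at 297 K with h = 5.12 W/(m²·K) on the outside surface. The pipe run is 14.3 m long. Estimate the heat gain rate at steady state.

Per-layer cylindrical resistances, series-summed:
R_carbon steel pipe wall = ln(59.7/55)/(2π×44.4×14.3) = 2.055×10^-5 K/W
R_expanded polystyrene = ln(124.7/59.7)/(2π×0.0398×14.3) = 0.206 K/W
R_outer film = 1/(h_o·2πr_oL) = 1/(5.12×2π×0.1247×14.3) = 0.01743 K/W
R_total = 0.2234 K/W
Q = ΔT/R_total = 19/0.2234

Q ≈ 85 W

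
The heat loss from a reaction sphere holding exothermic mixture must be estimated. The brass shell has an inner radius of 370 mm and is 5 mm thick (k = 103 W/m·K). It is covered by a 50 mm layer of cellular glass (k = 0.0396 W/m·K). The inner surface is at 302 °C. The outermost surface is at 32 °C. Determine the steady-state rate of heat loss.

Q ≈ 428 W

Each spherical layer contributes R = (1/r_i − 1/r_o)/(4πk):
R_brass shell = (1/0.37 − 1/0.375)/(4π×103) = 2.784×10^-5 K/W
R_cellular glass = (1/0.375 − 1/0.425)/(4π×0.0396) = 0.6304 K/W
R_total = 0.6305 K/W
Q = ΔT/R_total = 270/0.6305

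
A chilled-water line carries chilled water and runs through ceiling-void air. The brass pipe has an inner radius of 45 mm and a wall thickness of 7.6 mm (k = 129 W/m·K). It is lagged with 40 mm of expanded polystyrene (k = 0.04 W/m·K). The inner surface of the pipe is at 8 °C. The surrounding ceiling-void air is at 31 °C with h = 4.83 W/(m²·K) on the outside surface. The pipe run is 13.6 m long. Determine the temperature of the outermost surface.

Per-layer cylindrical resistances, series-summed:
R_brass pipe wall = ln(52.6/45)/(2π×129×13.6) = 1.416×10^-5 K/W
R_expanded polystyrene = ln(92.6/52.6)/(2π×0.04×13.6) = 0.1655 K/W
R_outer film = 1/(h_o·2πr_oL) = 1/(4.83×2π×0.0926×13.6) = 0.02617 K/W
R_total = 0.1916 K/W
Q = ΔT/R_total = 23/0.1916
Q = 120 W
T_interface = T_inner + Q·ΣR(inner→interface) = 8 + 120×0.1655

T ≈ 27.9 °C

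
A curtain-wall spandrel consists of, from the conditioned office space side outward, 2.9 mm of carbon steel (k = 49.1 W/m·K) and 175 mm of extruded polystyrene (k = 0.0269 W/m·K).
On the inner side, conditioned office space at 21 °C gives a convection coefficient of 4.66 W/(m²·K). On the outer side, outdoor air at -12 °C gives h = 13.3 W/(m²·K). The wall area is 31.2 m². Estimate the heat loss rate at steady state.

Model the wall as resistances in series:
R_inner film = 1/(h_i·A) = 1/(4.66×31.2) = 0.006878 K/W
R_carbon steel = L/(kA) = 0.0029/(49.1×31.2) = 1.893×10^-6 K/W
R_extruded polystyrene = L/(kA) = 0.175/(0.0269×31.2) = 0.2085 K/W
R_outer film = 1/(h_o·A) = 1/(13.3×31.2) = 0.00241 K/W
R_total = 0.2178 K/W
Q = ΔT / R_total = 33 / 0.2178

Q ≈ 152 W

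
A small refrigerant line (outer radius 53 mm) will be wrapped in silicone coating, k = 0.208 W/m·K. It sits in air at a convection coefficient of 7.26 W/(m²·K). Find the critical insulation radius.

r_cr ≈ 28.7 mm

For a cylinder r_cr = k/h = 0.208/7.26
r_cr = 28.7 mm; since the bare radius (53 mm) is above r_cr, any added insulation will reduce heat loss.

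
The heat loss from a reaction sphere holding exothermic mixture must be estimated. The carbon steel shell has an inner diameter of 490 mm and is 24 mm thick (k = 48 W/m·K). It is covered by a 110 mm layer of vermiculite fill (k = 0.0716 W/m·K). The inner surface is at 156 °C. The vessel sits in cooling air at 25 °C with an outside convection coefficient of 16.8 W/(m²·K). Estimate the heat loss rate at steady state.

Q ≈ 106 W

Spherical conduction: R = (1/r_in − 1/r_out)/(4πk) per layer; series-sum.
R_carbon steel shell = (1/0.245 − 1/0.269)/(4π×48) = 6.037×10^-4 K/W
R_vermiculite fill = (1/0.269 − 1/0.379)/(4π×0.0716) = 1.199 K/W
R_outer film = 1/(h·4πr_o²) = 1/(16.8×4π×0.379²) = 0.03298 K/W
R_total = 1.233 K/W
Q = ΔT/R_total = 131/1.233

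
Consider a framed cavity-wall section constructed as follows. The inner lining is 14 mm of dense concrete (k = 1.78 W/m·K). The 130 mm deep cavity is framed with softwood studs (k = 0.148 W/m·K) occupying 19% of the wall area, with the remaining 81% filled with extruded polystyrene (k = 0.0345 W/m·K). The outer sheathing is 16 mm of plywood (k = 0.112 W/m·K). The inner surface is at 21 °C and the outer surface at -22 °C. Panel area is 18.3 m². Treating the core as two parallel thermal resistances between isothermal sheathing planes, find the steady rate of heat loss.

Sheathing layers in series; stud and cavity paths in parallel between them.
R_inner = 0.014/(1.78×18.3) = 4.298×10^-4 K/W
R_stud  = 0.13/(0.148×0.19×18.3) = 0.2526 K/W
R_cav   = 0.13/(0.0345×0.81×18.3) = 0.2542 K/W
1/R_core = 1/R_stud + 1/R_cav → R_core = 0.1267 K/W
R_outer = 0.016/(0.112×18.3) = 0.007806 K/W
R_total = 0.1349 K/W
Q = ΔT/R_total = 43/0.1349

Q ≈ 319 W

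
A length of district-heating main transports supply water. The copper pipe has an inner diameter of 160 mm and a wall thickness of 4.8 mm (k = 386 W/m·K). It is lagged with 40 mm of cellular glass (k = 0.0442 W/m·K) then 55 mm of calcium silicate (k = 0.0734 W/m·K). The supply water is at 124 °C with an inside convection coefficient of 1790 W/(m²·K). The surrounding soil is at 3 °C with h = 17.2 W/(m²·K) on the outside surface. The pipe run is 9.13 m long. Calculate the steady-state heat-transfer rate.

Q ≈ 494 W

Radial resistances (cylindrical: R_cond = ln(r_o/r_i)/(2πkL), R_conv = 1/(h·2πrL)):
R_inner film = 1/(h_i·2πr₁L) = 1/(1790×2π×0.08×9.13) = 1.217×10^-4 K/W
R_copper pipe wall = ln(84.8/80)/(2π×386×9.13) = 2.631×10^-6 K/W
R_cellular glass = ln(124.8/84.8)/(2π×0.0442×9.13) = 0.1524 K/W
R_calcium silicate = ln(179.8/124.8)/(2π×0.0734×9.13) = 0.08672 K/W
R_outer film = 1/(h_o·2πr_oL) = 1/(17.2×2π×0.1798×9.13) = 0.005637 K/W
R_total = 0.2449 K/W
Q = ΔT/R_total = 121/0.2449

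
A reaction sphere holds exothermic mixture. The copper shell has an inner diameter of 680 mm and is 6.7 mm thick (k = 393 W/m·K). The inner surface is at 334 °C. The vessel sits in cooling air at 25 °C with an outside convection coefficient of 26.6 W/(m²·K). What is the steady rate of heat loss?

Q ≈ 12400 W

Spherical conduction: R = (1/r_in − 1/r_out)/(4πk) per layer; series-sum.
R_copper shell = (1/0.34 − 1/0.3467)/(4π×393) = 1.151×10^-5 K/W
R_outer film = 1/(h·4πr_o²) = 1/(26.6×4π×0.3467²) = 0.02489 K/W
R_total = 0.0249 K/W
Q = ΔT/R_total = 309/0.0249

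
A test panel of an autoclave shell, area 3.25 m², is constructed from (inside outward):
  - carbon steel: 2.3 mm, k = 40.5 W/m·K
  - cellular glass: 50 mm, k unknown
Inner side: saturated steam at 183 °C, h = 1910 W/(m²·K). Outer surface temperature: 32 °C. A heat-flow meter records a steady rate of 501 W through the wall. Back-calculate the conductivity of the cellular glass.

Model the wall as resistances in series:
R_inner film = 1/(h_i·A) = 1/(1910×3.25) = 1.611×10^-4 K/W
R_carbon steel = L/(kA) = 0.0023/(40.5×3.25) = 1.747×10^-5 K/W
Sum of known resistances R_other = 1.786×10^-4 K/W
Total R = ΔT/Q = 151/501 = 0.3014 K/W
R_cellular glass = R_total − R_other = 0.3012 K/W
k = L/(R·A) = 0.05/(0.3012×3.25)

k ≈ 0.0511 W/(m·K)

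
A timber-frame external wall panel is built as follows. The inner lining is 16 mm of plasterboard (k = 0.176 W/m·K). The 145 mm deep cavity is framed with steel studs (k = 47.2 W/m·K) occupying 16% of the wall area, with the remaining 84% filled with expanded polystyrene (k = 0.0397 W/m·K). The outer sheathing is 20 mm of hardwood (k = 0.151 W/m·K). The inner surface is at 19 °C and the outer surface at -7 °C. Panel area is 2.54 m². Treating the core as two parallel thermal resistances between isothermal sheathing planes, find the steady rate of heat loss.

Sheathing layers in series; stud and cavity paths in parallel between them.
R_inner = 0.016/(0.176×2.54) = 0.03579 K/W
R_stud  = 0.145/(47.2×0.16×2.54) = 0.007559 K/W
R_cav   = 0.145/(0.0397×0.84×2.54) = 1.712 K/W
1/R_core = 1/R_stud + 1/R_cav → R_core = 0.007526 K/W
R_outer = 0.02/(0.151×2.54) = 0.05215 K/W
R_total = 0.09546 K/W
Q = ΔT/R_total = 26/0.09546

Q ≈ 272 W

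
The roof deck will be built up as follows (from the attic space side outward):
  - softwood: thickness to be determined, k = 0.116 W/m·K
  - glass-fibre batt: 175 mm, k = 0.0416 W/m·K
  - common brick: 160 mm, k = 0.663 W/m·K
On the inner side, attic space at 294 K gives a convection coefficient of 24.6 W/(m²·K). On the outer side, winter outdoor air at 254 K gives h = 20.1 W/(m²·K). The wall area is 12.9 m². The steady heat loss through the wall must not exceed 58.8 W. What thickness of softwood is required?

Thermal resistances in series:
R_inner film = 1/(h_i·A) = 1/(24.6×12.9) = 0.003151 K/W
R_glass-fibre batt = L/(kA) = 0.175/(0.0416×12.9) = 0.3261 K/W
R_common brick = L/(kA) = 0.16/(0.663×12.9) = 0.01871 K/W
R_outer film = 1/(h_o·A) = 1/(20.1×12.9) = 0.003857 K/W
Sum of the known resistances R_other = 0.3518 K/W
Required total resistance R_tot = ΔT/Q_allow = 40/58.8 = 0.6803 K/W
R_softwood = R_tot − R_other = 0.3285 K/W
L = R·k·A = 0.3285×0.116×12.9

L ≈ 491 mm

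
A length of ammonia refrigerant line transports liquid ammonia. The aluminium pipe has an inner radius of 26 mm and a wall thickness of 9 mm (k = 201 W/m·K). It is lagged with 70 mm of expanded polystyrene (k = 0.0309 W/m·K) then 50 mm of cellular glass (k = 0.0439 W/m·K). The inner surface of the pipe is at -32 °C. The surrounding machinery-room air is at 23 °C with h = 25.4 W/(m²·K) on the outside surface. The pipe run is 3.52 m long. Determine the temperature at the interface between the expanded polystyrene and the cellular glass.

T ≈ 11.8 °C

Cylindrical conduction, so R = ln(r₂/r₁)/(2πkL) per layer, in series:
R_aluminium pipe wall = ln(35/26)/(2π×201×3.52) = 6.687×10^-5 K/W
R_expanded polystyrene = ln(105/35)/(2π×0.0309×3.52) = 1.608 K/W
R_cellular glass = ln(155/105)/(2π×0.0439×3.52) = 0.4011 K/W
R_outer film = 1/(h_o·2πr_oL) = 1/(25.4×2π×0.155×3.52) = 0.01148 K/W
R_total = 2.02 K/W
Q = ΔT/R_total = 55/2.02
Q = 27.2 W
T_interface = T_inner + Q·ΣR(inner→interface) = -32 + 27.2×1.608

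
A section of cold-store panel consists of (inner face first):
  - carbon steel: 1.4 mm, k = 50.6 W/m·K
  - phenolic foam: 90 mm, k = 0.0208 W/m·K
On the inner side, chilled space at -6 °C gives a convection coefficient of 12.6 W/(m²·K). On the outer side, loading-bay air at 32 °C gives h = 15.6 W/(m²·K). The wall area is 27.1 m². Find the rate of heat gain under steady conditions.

Model the wall as resistances in series:
R_inner film = 1/(h_i·A) = 1/(12.6×27.1) = 0.002929 K/W
R_carbon steel = L/(kA) = 0.0014/(50.6×27.1) = 1.021×10^-6 K/W
R_phenolic foam = L/(kA) = 0.09/(0.0208×27.1) = 0.1597 K/W
R_outer film = 1/(h_o·A) = 1/(15.6×27.1) = 0.002365 K/W
R_total = 0.165 K/W
Q = ΔT / R_total = 38 / 0.165

Q ≈ 230 W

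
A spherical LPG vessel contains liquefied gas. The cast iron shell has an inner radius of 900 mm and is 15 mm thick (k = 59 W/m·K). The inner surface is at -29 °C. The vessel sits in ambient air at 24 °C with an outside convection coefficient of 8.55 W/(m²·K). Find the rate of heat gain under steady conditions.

For a spherical shell R = (1/r₁ − 1/r₂)/(4πk); film R = 1/(h·4πr²). In series:
R_cast iron shell = (1/0.9 − 1/0.915)/(4π×59) = 2.457×10^-5 K/W
R_outer film = 1/(h·4πr_o²) = 1/(8.55×4π×0.915²) = 0.01112 K/W
R_total = 0.01114 K/W
Q = ΔT/R_total = 53/0.01114

Q ≈ 4760 W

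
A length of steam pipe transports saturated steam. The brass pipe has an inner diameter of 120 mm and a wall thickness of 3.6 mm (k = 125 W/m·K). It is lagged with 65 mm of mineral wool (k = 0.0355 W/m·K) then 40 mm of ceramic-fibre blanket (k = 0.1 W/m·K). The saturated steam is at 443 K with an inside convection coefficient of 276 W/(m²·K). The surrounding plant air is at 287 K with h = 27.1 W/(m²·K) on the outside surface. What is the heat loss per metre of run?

Per-layer cylindrical resistances, series-summed:
R_inner film = 1/(h_i·2πr₁L) = 1/(276×2π×0.06×1) = 0.009611 K/W
R_brass pipe wall = ln(63.6/60)/(2π×125×1) = 7.419×10^-5 K/W
R_mineral wool = ln(128.6/63.6)/(2π×0.0355×1) = 3.157 K/W
R_ceramic-fibre blanket = ln(168.6/128.6)/(2π×0.1×1) = 0.431 K/W
R_outer film = 1/(h_o·2πr_oL) = 1/(27.1×2π×0.1686×1) = 0.03483 K/W
R_total = 3.632 K/W
Q = ΔT/R_total = 156/3.632

q′ ≈ 42.9 W/m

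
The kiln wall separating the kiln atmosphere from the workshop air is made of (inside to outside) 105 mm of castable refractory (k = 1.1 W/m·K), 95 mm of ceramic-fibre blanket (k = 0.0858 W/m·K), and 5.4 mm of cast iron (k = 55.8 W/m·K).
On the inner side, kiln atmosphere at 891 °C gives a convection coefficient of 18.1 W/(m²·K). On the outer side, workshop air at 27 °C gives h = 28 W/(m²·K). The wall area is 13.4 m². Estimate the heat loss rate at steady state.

Q ≈ 8950 W

Series thermal resistances:
R_inner film = 1/(h_i·A) = 1/(18.1×13.4) = 0.004123 K/W
R_castable refractory = L/(kA) = 0.105/(1.1×13.4) = 0.007123 K/W
R_ceramic-fibre blanket = L/(kA) = 0.095/(0.0858×13.4) = 0.08263 K/W
R_cast iron = L/(kA) = 0.0054/(55.8×13.4) = 7.222×10^-6 K/W
R_outer film = 1/(h_o·A) = 1/(28×13.4) = 0.002665 K/W
R_total = 0.09655 K/W
Q = ΔT / R_total = 864 / 0.09655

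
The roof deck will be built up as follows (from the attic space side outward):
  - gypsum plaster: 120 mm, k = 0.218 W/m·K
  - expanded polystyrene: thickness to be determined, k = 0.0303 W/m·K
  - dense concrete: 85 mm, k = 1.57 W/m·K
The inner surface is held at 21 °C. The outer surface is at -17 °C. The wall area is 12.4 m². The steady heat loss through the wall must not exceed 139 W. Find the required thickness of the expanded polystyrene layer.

L ≈ 84.4 mm

Using the resistance-network approach (series):
R_gypsum plaster = L/(kA) = 0.12/(0.218×12.4) = 0.04439 K/W
R_dense concrete = L/(kA) = 0.085/(1.57×12.4) = 0.004366 K/W
Sum of the known resistances R_other = 0.04876 K/W
Required total resistance R_tot = ΔT/Q_allow = 38/139 = 0.2734 K/W
R_expanded polystyrene = R_tot − R_other = 0.2246 K/W
L = R·k·A = 0.2246×0.0303×12.4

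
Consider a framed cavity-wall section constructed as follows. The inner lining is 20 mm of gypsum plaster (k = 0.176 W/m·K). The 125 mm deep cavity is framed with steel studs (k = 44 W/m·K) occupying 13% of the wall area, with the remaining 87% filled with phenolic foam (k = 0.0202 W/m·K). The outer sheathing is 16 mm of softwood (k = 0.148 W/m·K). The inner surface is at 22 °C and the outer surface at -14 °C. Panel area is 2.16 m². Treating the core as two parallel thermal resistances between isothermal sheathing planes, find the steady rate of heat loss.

Sheathing layers in series; stud and cavity paths in parallel between them.
R_inner = 0.02/(0.176×2.16) = 0.05261 K/W
R_stud  = 0.125/(44×0.13×2.16) = 0.01012 K/W
R_cav   = 0.125/(0.0202×0.87×2.16) = 3.293 K/W
1/R_core = 1/R_stud + 1/R_cav → R_core = 0.01009 K/W
R_outer = 0.016/(0.148×2.16) = 0.05005 K/W
R_total = 0.1127 K/W
Q = ΔT/R_total = 36/0.1127

Q ≈ 319 W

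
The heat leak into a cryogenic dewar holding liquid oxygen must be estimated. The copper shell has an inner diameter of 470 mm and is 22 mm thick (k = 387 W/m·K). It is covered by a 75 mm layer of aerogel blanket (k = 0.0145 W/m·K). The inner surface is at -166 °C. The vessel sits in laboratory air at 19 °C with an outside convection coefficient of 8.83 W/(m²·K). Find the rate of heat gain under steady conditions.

Q ≈ 37.7 W

Radial (spherical) resistances in series:
R_copper shell = (1/0.235 − 1/0.257)/(4π×387) = 7.49×10^-5 K/W
R_aerogel blanket = (1/0.257 − 1/0.332)/(4π×0.0145) = 4.824 K/W
R_outer film = 1/(h·4πr_o²) = 1/(8.83×4π×0.332²) = 0.08176 K/W
R_total = 4.906 K/W
Q = ΔT/R_total = 185/4.906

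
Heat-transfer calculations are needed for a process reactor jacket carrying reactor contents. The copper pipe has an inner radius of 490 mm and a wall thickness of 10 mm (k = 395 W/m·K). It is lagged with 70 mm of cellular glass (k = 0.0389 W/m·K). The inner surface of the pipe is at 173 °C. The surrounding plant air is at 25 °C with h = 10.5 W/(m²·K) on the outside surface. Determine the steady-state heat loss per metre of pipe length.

q′ ≈ 263 W/m

Radial resistances (cylindrical: R_cond = ln(r_o/r_i)/(2πkL), R_conv = 1/(h·2πrL)):
R_copper pipe wall = ln(500/490)/(2π×395×1) = 8.14×10^-6 K/W
R_cellular glass = ln(570/500)/(2π×0.0389×1) = 0.5361 K/W
R_outer film = 1/(h_o·2πr_oL) = 1/(10.5×2π×0.57×1) = 0.02659 K/W
R_total = 0.5627 K/W
Q = ΔT/R_total = 148/0.5627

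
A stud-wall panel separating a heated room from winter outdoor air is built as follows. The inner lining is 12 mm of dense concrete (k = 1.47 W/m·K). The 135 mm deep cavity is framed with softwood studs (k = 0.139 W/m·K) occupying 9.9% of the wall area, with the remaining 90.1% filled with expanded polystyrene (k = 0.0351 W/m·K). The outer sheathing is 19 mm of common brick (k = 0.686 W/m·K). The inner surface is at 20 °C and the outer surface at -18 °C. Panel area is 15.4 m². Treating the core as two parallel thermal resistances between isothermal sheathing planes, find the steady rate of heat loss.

Sheathing layers in series; stud and cavity paths in parallel between them.
R_inner = 0.012/(1.47×15.4) = 5.301×10^-4 K/W
R_stud  = 0.135/(0.139×0.099×15.4) = 0.637 K/W
R_cav   = 0.135/(0.0351×0.901×15.4) = 0.2772 K/W
1/R_core = 1/R_stud + 1/R_cav → R_core = 0.1931 K/W
R_outer = 0.019/(0.686×15.4) = 0.001798 K/W
R_total = 0.1955 K/W
Q = ΔT/R_total = 38/0.1955

Q ≈ 194 W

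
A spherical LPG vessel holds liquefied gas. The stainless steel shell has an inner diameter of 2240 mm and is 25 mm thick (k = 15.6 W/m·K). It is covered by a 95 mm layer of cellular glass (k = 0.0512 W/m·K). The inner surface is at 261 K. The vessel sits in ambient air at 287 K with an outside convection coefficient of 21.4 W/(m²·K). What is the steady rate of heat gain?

Q ≈ 244 W

Radial (spherical) resistances in series:
R_stainless steel shell = (1/1.12 − 1/1.145)/(4π×15.6) = 9.944×10^-5 K/W
R_cellular glass = (1/1.145 − 1/1.24)/(4π×0.0512) = 0.104 K/W
R_outer film = 1/(h·4πr_o²) = 1/(21.4×4π×1.24²) = 0.002418 K/W
R_total = 0.1065 K/W
Q = ΔT/R_total = 26/0.1065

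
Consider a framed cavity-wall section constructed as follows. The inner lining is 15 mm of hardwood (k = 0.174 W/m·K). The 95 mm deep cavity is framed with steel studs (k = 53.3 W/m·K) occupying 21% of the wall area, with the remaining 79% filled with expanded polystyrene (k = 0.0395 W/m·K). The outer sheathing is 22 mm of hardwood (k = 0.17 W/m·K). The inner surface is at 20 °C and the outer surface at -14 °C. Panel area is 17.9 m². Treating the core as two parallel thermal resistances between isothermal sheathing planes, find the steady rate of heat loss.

Sheathing layers in series; stud and cavity paths in parallel between them.
R_inner = 0.015/(0.174×17.9) = 0.004816 K/W
R_stud  = 0.095/(53.3×0.21×17.9) = 4.742×10^-4 K/W
R_cav   = 0.095/(0.0395×0.79×17.9) = 0.1701 K/W
1/R_core = 1/R_stud + 1/R_cav → R_core = 4.728×10^-4 K/W
R_outer = 0.022/(0.17×17.9) = 0.00723 K/W
R_total = 0.01252 K/W
Q = ΔT/R_total = 34/0.01252

Q ≈ 2720 W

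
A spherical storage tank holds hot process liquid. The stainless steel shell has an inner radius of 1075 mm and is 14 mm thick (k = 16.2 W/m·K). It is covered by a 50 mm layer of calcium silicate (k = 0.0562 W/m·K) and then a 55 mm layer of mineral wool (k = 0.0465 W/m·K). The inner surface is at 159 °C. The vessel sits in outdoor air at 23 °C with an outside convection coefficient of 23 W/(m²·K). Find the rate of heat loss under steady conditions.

Q ≈ 1060 W

Each spherical layer contributes R = (1/r_i − 1/r_o)/(4πk):
R_stainless steel shell = (1/1.075 − 1/1.089)/(4π×16.2) = 5.874×10^-5 K/W
R_calcium silicate = (1/1.089 − 1/1.139)/(4π×0.0562) = 0.05708 K/W
R_mineral wool = (1/1.139 − 1/1.194)/(4π×0.0465) = 0.06921 K/W
R_outer film = 1/(h·4πr_o²) = 1/(23×4π×1.194²) = 0.002427 K/W
R_total = 0.1288 K/W
Q = ΔT/R_total = 136/0.1288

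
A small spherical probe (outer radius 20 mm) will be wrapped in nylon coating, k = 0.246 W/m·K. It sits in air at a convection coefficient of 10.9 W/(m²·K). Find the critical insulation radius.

r_cr ≈ 45.1 mm

For a sphere r_cr = 2k/h = 2×0.246/10.9
r_cr = 45.1 mm; since the bare radius (20 mm) is below r_cr, adding a thin layer of insulation will *increase* heat loss.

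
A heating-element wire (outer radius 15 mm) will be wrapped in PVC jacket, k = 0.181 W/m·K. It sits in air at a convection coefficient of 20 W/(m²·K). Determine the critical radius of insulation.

For a cylinder r_cr = k/h = 0.181/20
r_cr = 9.05 mm; since the bare radius (15 mm) is above r_cr, any added insulation will reduce heat loss.

r_cr ≈ 9.05 mm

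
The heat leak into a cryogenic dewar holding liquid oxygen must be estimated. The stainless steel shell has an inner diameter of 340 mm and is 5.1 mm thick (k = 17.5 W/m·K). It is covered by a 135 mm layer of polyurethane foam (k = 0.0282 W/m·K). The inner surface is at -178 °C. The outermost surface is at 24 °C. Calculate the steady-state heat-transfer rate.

Radial (spherical) resistances in series:
R_stainless steel shell = (1/0.17 − 1/0.1751)/(4π×17.5) = 7.791×10^-4 K/W
R_polyurethane foam = (1/0.1751 − 1/0.3101)/(4π×0.0282) = 7.016 K/W
R_total = 7.017 K/W
Q = ΔT/R_total = 202/7.017

Q ≈ 28.8 W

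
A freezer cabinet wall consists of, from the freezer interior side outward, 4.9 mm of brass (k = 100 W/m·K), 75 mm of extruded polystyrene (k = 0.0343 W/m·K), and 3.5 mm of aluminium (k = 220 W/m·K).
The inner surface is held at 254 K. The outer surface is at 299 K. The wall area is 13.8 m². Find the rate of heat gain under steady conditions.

Series thermal resistances:
R_brass = L/(kA) = 0.0049/(100×13.8) = 3.551×10^-6 K/W
R_extruded polystyrene = L/(kA) = 0.075/(0.0343×13.8) = 0.1584 K/W
R_aluminium = L/(kA) = 0.0035/(220×13.8) = 1.153×10^-6 K/W
R_total = 0.1585 K/W
Q = ΔT / R_total = 45 / 0.1585

Q ≈ 284 W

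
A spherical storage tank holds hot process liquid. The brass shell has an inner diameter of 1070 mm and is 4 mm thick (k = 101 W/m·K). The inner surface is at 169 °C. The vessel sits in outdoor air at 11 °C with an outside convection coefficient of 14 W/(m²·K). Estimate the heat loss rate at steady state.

Each spherical layer contributes R = (1/r_i − 1/r_o)/(4πk):
R_brass shell = (1/0.535 − 1/0.539)/(4π×101) = 1.093×10^-5 K/W
R_outer film = 1/(h·4πr_o²) = 1/(14×4π×0.539²) = 0.01957 K/W
R_total = 0.01958 K/W
Q = ΔT/R_total = 158/0.01958

Q ≈ 8070 W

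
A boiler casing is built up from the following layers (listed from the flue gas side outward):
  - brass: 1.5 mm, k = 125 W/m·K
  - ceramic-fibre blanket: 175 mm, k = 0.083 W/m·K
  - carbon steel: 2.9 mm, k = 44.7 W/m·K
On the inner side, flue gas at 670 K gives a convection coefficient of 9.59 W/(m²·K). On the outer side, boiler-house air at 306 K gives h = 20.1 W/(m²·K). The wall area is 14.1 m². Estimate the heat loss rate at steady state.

Using the resistance-network approach (series):
R_inner film = 1/(h_i·A) = 1/(9.59×14.1) = 0.007395 K/W
R_brass = L/(kA) = 0.0015/(125×14.1) = 8.511×10^-7 K/W
R_ceramic-fibre blanket = L/(kA) = 0.175/(0.083×14.1) = 0.1495 K/W
R_carbon steel = L/(kA) = 0.0029/(44.7×14.1) = 4.601×10^-6 K/W
R_outer film = 1/(h_o·A) = 1/(20.1×14.1) = 0.003528 K/W
R_total = 0.1605 K/W
Q = ΔT / R_total = 364 / 0.1605

Q ≈ 2270 W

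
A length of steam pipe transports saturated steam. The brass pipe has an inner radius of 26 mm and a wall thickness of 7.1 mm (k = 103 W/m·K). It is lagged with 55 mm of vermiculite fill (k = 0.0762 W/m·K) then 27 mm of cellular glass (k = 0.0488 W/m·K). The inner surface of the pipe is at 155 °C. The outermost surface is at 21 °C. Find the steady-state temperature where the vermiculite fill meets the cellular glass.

T ≈ 61.1 °C

Radial resistances (cylindrical: R_cond = ln(r_o/r_i)/(2πkL), R_conv = 1/(h·2πrL)):
R_brass pipe wall = ln(33.1/26)/(2π×103×1) = 3.731×10^-4 K/W
R_vermiculite fill = ln(88.1/33.1)/(2π×0.0762×1) = 2.045 K/W
R_cellular glass = ln(115.1/88.1)/(2π×0.0488×1) = 0.8719 K/W
R_total = 2.917 K/W
Q = ΔT/R_total = 134/2.917
Q = 45.9 W/m
T_interface = T_inner − Q·ΣR(inner→interface) = 155 − 45.9×2.045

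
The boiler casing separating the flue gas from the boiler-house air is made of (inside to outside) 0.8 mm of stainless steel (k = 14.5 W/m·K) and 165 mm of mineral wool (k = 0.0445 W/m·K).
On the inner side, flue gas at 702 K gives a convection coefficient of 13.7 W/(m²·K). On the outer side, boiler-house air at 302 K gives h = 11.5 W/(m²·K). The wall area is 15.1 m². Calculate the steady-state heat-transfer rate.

Thermal resistances in series:
R_inner film = 1/(h_i·A) = 1/(13.7×15.1) = 0.004834 K/W
R_stainless steel = L/(kA) = 0.0008/(14.5×15.1) = 3.654×10^-6 K/W
R_mineral wool = L/(kA) = 0.165/(0.0445×15.1) = 0.2456 K/W
R_outer film = 1/(h_o·A) = 1/(11.5×15.1) = 0.005759 K/W
R_total = 0.2562 K/W
Q = ΔT / R_total = 400 / 0.2562

Q ≈ 1560 W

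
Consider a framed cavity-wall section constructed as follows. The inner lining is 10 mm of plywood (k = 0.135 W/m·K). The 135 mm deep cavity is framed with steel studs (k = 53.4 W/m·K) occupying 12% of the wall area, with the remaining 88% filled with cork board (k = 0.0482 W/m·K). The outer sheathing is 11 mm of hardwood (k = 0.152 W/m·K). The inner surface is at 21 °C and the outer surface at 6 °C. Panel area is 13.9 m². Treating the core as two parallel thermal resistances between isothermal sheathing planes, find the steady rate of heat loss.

Sheathing layers in series; stud and cavity paths in parallel between them.
R_inner = 0.01/(0.135×13.9) = 0.005329 K/W
R_stud  = 0.135/(53.4×0.12×13.9) = 0.001516 K/W
R_cav   = 0.135/(0.0482×0.88×13.9) = 0.229 K/W
1/R_core = 1/R_stud + 1/R_cav → R_core = 0.001506 K/W
R_outer = 0.011/(0.152×13.9) = 0.005206 K/W
R_total = 0.01204 K/W
Q = ΔT/R_total = 15/0.01204

Q ≈ 1250 W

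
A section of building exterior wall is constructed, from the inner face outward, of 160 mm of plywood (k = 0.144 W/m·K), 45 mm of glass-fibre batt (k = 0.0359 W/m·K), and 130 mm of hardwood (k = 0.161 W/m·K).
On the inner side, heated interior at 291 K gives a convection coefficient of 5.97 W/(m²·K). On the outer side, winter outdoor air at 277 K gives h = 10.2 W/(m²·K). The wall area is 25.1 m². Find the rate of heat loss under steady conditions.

Q ≈ 102 W

Treating each layer as a thermal resistance in series:
R_inner film = 1/(h_i·A) = 1/(5.97×25.1) = 0.006673 K/W
R_plywood = L/(kA) = 0.16/(0.144×25.1) = 0.04427 K/W
R_glass-fibre batt = L/(kA) = 0.045/(0.0359×25.1) = 0.04994 K/W
R_hardwood = L/(kA) = 0.13/(0.161×25.1) = 0.03217 K/W
R_outer film = 1/(h_o·A) = 1/(10.2×25.1) = 0.003906 K/W
R_total = 0.137 K/W
Q = ΔT / R_total = 14 / 0.137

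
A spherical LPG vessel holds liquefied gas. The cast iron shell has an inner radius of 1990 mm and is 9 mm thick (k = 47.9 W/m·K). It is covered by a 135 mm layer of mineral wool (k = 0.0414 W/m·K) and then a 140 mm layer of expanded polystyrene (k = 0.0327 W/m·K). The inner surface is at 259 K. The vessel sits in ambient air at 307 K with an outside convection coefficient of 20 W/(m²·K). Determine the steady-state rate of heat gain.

Q ≈ 364 W

Each spherical layer contributes R = (1/r_i − 1/r_o)/(4πk):
R_cast iron shell = (1/1.99 − 1/1.999)/(4π×47.9) = 3.759×10^-6 K/W
R_mineral wool = (1/1.999 − 1/2.134)/(4π×0.0414) = 0.06083 K/W
R_expanded polystyrene = (1/2.134 − 1/2.274)/(4π×0.0327) = 0.07021 K/W
R_outer film = 1/(h·4πr_o²) = 1/(20×4π×2.274²) = 7.694×10^-4 K/W
R_total = 0.1318 K/W
Q = ΔT/R_total = 48/0.1318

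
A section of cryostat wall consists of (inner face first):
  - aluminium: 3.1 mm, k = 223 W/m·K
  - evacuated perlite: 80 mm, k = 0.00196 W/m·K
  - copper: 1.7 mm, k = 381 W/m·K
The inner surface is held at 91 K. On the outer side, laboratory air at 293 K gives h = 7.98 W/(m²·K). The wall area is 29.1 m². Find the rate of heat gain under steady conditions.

Treating each layer as a thermal resistance in series:
R_aluminium = L/(kA) = 0.0031/(223×29.1) = 4.777×10^-7 K/W
R_evacuated perlite = L/(kA) = 0.08/(0.00196×29.1) = 1.403 K/W
R_copper = L/(kA) = 0.0017/(381×29.1) = 1.533×10^-7 K/W
R_outer film = 1/(h_o·A) = 1/(7.98×29.1) = 0.004306 K/W
R_total = 1.407 K/W
Q = ΔT / R_total = 202 / 1.407

Q ≈ 144 W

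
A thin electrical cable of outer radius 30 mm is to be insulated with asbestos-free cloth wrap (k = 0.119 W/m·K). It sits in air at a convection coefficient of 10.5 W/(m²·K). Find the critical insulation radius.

r_cr ≈ 11.3 mm

For a cylinder r_cr = k/h = 0.119/10.5
r_cr = 11.3 mm; since the bare radius (30 mm) is above r_cr, any added insulation will reduce heat loss.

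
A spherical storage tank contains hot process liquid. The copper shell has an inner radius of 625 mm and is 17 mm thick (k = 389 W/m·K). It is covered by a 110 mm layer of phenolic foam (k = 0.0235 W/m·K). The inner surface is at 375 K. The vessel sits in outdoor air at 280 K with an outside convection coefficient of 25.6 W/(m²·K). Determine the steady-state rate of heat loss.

Q ≈ 122 W

For a spherical shell R = (1/r₁ − 1/r₂)/(4πk); film R = 1/(h·4πr²). In series:
R_copper shell = (1/0.625 − 1/0.642)/(4π×389) = 8.667×10^-6 K/W
R_phenolic foam = (1/0.642 − 1/0.752)/(4π×0.0235) = 0.7715 K/W
R_outer film = 1/(h·4πr_o²) = 1/(25.6×4π×0.752²) = 0.005497 K/W
R_total = 0.7771 K/W
Q = ΔT/R_total = 95/0.7771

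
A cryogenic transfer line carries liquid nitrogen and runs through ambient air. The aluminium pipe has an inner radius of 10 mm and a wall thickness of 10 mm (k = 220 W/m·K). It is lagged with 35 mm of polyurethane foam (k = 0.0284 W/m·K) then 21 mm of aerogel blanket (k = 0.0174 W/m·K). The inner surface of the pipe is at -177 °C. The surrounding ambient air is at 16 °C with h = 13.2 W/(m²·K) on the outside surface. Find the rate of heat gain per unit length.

q′ ≈ 22 W/m

Radial resistances (cylindrical: R_cond = ln(r_o/r_i)/(2πkL), R_conv = 1/(h·2πrL)):
R_aluminium pipe wall = ln(20/10)/(2π×220×1) = 5.014×10^-4 K/W
R_polyurethane foam = ln(55/20)/(2π×0.0284×1) = 5.669 K/W
R_aerogel blanket = ln(76/55)/(2π×0.0174×1) = 2.958 K/W
R_outer film = 1/(h_o·2πr_oL) = 1/(13.2×2π×0.076×1) = 0.1586 K/W
R_total = 8.786 K/W
Q = ΔT/R_total = 193/8.786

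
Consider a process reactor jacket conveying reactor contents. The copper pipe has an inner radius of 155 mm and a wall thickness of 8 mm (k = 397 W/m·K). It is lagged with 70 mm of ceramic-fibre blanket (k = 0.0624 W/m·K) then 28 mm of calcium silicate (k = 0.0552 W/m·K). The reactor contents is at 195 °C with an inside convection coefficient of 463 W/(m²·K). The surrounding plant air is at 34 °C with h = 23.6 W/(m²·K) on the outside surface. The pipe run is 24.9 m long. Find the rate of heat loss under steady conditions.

Q ≈ 3170 W

Radial resistances (cylindrical: R_cond = ln(r_o/r_i)/(2πkL), R_conv = 1/(h·2πrL)):
R_inner film = 1/(h_i·2πr₁L) = 1/(463×2π×0.155×24.9) = 8.907×10^-5 K/W
R_copper pipe wall = ln(163/155)/(2π×397×24.9) = 8.102×10^-7 K/W
R_ceramic-fibre blanket = ln(233/163)/(2π×0.0624×24.9) = 0.0366 K/W
R_calcium silicate = ln(261/233)/(2π×0.0552×24.9) = 0.01314 K/W
R_outer film = 1/(h_o·2πr_oL) = 1/(23.6×2π×0.261×24.9) = 0.001038 K/W
R_total = 0.05087 K/W
Q = ΔT/R_total = 161/0.05087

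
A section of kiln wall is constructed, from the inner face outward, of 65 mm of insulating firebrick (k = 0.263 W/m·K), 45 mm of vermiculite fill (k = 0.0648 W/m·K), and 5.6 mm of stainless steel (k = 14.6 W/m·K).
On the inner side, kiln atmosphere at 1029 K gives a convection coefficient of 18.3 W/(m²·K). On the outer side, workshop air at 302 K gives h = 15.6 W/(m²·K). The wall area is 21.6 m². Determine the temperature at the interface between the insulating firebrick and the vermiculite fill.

Treating each layer as a thermal resistance in series:
R_inner film = 1/(h_i·A) = 1/(18.3×21.6) = 0.00253 K/W
R_insulating firebrick = L/(kA) = 0.065/(0.263×21.6) = 0.01144 K/W
R_vermiculite fill = L/(kA) = 0.045/(0.0648×21.6) = 0.03215 K/W
R_stainless steel = L/(kA) = 0.0056/(14.6×21.6) = 1.776×10^-5 K/W
R_outer film = 1/(h_o·A) = 1/(15.6×21.6) = 0.002968 K/W
R_total = 0.04911 K/W;  Q = ΔT/R_total = 727/0.04911 = 14800 W
T_interface = T_inner − Q·ΣR(inner→interface) = 1029 − 14800×0.01397

T ≈ 822 K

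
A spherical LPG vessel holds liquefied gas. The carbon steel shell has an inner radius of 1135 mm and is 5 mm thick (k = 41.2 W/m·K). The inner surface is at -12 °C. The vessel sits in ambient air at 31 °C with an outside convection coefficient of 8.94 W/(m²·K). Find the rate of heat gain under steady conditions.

Q ≈ 6270 W

Radial (spherical) resistances in series:
R_carbon steel shell = (1/1.135 − 1/1.14)/(4π×41.2) = 7.464×10^-6 K/W
R_outer film = 1/(h·4πr_o²) = 1/(8.94×4π×1.14²) = 0.006849 K/W
R_total = 0.006857 K/W
Q = ΔT/R_total = 43/0.006857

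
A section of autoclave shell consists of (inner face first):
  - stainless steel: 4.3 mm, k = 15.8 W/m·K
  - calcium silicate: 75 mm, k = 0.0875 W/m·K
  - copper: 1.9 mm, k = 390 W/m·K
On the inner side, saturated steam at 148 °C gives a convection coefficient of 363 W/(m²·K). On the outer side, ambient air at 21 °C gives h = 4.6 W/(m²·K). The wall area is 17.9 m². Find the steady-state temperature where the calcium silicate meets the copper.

T ≈ 46.6 °C

Series thermal resistances:
R_inner film = 1/(h_i·A) = 1/(363×17.9) = 1.539×10^-4 K/W
R_stainless steel = L/(kA) = 0.0043/(15.8×17.9) = 1.52×10^-5 K/W
R_calcium silicate = L/(kA) = 0.075/(0.0875×17.9) = 0.04789 K/W
R_copper = L/(kA) = 0.0019/(390×17.9) = 2.722×10^-7 K/W
R_outer film = 1/(h_o·A) = 1/(4.6×17.9) = 0.01214 K/W
R_total = 0.0602 K/W;  Q = ΔT/R_total = 127/0.0602 = 2110 W
T_interface = T_inner − Q·ΣR(inner→interface) = 148 − 2110×0.04805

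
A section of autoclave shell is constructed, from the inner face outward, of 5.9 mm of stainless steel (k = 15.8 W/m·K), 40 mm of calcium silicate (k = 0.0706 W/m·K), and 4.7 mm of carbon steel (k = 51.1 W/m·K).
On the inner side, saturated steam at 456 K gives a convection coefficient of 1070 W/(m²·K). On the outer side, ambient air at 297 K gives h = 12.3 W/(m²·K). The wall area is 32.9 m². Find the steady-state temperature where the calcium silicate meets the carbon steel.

Model the wall as resistances in series:
R_inner film = 1/(h_i·A) = 1/(1070×32.9) = 2.841×10^-5 K/W
R_stainless steel = L/(kA) = 0.0059/(15.8×32.9) = 1.135×10^-5 K/W
R_calcium silicate = L/(kA) = 0.04/(0.0706×32.9) = 0.01722 K/W
R_carbon steel = L/(kA) = 0.0047/(51.1×32.9) = 2.796×10^-6 K/W
R_outer film = 1/(h_o·A) = 1/(12.3×32.9) = 0.002471 K/W
R_total = 0.01973 K/W;  Q = ΔT/R_total = 159/0.01973 = 8057 W
T_interface = T_inner − Q·ΣR(inner→interface) = 456 − 8060×0.01726

T ≈ 317 K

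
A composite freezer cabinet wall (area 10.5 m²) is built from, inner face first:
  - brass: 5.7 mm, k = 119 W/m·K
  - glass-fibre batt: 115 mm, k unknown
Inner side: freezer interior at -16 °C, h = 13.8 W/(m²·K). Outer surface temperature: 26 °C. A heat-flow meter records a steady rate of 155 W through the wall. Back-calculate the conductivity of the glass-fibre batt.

k ≈ 0.0415 W/(m·K)

Treating each layer as a thermal resistance in series:
R_inner film = 1/(h_i·A) = 1/(13.8×10.5) = 0.006901 K/W
R_brass = L/(kA) = 0.0057/(119×10.5) = 4.562×10^-6 K/W
Sum of known resistances R_other = 0.006906 K/W
Total R = ΔT/Q = 42/155 = 0.271 K/W
R_glass-fibre batt = R_total − R_other = 0.2641 K/W
k = L/(R·A) = 0.115/(0.2641×10.5)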